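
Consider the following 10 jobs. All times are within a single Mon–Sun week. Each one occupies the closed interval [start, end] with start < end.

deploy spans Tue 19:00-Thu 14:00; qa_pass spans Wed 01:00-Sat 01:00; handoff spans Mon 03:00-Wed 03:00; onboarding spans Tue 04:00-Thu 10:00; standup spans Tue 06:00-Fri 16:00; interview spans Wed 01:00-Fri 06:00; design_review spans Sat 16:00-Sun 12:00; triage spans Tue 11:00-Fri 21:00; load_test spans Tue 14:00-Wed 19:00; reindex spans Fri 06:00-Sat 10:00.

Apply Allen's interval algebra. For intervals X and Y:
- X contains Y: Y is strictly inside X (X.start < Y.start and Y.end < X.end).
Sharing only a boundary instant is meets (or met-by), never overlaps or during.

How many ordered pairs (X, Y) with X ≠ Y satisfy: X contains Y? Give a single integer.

Checking all 90 ordered pairs for relation 'contains'; matching pairs in alphabetical order:
(onboarding, load_test): onboarding contains load_test ✓
(standup, deploy): standup contains deploy ✓
(standup, interview): standup contains interview ✓
(standup, load_test): standup contains load_test ✓
(triage, deploy): triage contains deploy ✓
(triage, interview): triage contains interview ✓
(triage, load_test): triage contains load_test ✓
Count: 7.

7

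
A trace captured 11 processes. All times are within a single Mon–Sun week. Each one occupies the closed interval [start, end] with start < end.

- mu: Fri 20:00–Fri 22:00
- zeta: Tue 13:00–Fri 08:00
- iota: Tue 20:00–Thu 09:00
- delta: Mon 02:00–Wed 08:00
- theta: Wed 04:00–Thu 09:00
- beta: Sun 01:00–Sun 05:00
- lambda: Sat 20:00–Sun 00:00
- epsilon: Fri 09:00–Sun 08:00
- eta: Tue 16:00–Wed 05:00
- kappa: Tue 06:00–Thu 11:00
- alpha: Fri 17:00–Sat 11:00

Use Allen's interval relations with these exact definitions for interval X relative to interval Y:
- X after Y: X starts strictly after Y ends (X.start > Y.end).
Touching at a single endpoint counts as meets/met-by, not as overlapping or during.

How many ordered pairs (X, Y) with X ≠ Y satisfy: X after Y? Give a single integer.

35

Checking all 110 ordered pairs for relation 'after'; matching pairs in alphabetical order:
(alpha, delta): alpha after delta ✓
(alpha, eta): alpha after eta ✓
(alpha, iota): alpha after iota ✓
(alpha, kappa): alpha after kappa ✓
(alpha, theta): alpha after theta ✓
(alpha, zeta): alpha after zeta ✓
(beta, alpha): beta after alpha ✓
(beta, delta): beta after delta ✓
(beta, eta): beta after eta ✓
(beta, iota): beta after iota ✓
(beta, kappa): beta after kappa ✓
(beta, lambda): beta after lambda ✓
(beta, mu): beta after mu ✓
(beta, theta): beta after theta ✓
(beta, zeta): beta after zeta ✓
(epsilon, delta): epsilon after delta ✓
(epsilon, eta): epsilon after eta ✓
(epsilon, iota): epsilon after iota ✓
(epsilon, kappa): epsilon after kappa ✓
(epsilon, theta): epsilon after theta ✓
(epsilon, zeta): epsilon after zeta ✓
(lambda, alpha): lambda after alpha ✓
(lambda, delta): lambda after delta ✓
(lambda, eta): lambda after eta ✓
... plus 11 further pairs not listed.
Count: 35.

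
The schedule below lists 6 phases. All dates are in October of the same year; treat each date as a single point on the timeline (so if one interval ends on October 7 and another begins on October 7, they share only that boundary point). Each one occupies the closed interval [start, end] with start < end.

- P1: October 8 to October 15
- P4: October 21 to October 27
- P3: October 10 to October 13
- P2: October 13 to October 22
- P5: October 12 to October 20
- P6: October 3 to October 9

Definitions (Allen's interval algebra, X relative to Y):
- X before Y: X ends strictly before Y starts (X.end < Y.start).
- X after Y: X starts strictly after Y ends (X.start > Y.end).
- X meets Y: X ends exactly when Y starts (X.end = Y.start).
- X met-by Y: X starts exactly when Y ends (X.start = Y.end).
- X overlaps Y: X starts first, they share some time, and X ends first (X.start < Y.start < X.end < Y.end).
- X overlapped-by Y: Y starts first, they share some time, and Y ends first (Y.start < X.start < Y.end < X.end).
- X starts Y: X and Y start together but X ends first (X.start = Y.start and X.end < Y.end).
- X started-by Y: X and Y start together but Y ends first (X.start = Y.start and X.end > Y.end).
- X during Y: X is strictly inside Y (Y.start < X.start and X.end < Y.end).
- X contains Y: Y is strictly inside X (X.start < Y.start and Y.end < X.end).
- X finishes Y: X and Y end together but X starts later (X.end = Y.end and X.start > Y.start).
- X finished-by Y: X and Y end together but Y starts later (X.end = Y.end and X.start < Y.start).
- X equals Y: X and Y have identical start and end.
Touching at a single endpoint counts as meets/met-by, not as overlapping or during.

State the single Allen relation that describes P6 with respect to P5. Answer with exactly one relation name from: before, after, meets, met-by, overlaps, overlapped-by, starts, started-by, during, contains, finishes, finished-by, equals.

before

P6 = [October 3, October 9]; P5 = [October 12, October 20].
Compare endpoints: P6.start < P5.start, P6.start < P5.end, P6.end < P5.start, P6.end < P5.end.
That pattern is 'before'.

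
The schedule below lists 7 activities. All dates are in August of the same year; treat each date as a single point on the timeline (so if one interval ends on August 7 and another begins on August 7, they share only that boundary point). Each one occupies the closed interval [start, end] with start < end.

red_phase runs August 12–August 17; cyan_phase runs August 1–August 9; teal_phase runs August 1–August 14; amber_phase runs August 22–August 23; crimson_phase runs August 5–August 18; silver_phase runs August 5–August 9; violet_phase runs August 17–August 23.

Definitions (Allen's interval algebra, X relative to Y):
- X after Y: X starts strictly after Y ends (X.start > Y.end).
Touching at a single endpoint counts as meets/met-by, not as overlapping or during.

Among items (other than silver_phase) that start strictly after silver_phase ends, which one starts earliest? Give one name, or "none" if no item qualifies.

red_phase

Target silver_phase = [August 5, August 9].
amber_phase [August 22, August 23] → after → candidate.
crimson_phase [August 5, August 18] → started-by → excluded.
cyan_phase [August 1, August 9] → finished-by → excluded.
red_phase [August 12, August 17] → after → candidate.
teal_phase [August 1, August 14] → contains → excluded.
violet_phase [August 17, August 23] → after → candidate.
Among candidates, earliest start is August 12 → red_phase.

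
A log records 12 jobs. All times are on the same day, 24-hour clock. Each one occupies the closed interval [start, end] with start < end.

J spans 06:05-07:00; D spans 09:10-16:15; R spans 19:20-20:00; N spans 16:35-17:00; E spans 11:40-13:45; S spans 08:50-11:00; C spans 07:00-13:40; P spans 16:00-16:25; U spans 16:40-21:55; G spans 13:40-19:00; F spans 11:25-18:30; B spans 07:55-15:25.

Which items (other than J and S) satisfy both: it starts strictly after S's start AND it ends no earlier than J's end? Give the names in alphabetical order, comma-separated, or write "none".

Conditions: its start is strictly after S's start (X.start > 08:50) AND its end is no earlier than J's end (X.end >= 07:00).
B: start 07:55 > 08:50? ✗; end 15:25 >= 07:00? ✓ → no.
C: start 07:00 > 08:50? ✗; end 13:40 >= 07:00? ✓ → no.
D: start 09:10 > 08:50? ✓; end 16:15 >= 07:00? ✓ → yes.
E: start 11:40 > 08:50? ✓; end 13:45 >= 07:00? ✓ → yes.
F: start 11:25 > 08:50? ✓; end 18:30 >= 07:00? ✓ → yes.
G: start 13:40 > 08:50? ✓; end 19:00 >= 07:00? ✓ → yes.
N: start 16:35 > 08:50? ✓; end 17:00 >= 07:00? ✓ → yes.
P: start 16:00 > 08:50? ✓; end 16:25 >= 07:00? ✓ → yes.
R: start 19:20 > 08:50? ✓; end 20:00 >= 07:00? ✓ → yes.
U: start 16:40 > 08:50? ✓; end 21:55 >= 07:00? ✓ → yes.
Result: D, E, F, G, N, P, R, U.

D, E, F, G, N, P, R, U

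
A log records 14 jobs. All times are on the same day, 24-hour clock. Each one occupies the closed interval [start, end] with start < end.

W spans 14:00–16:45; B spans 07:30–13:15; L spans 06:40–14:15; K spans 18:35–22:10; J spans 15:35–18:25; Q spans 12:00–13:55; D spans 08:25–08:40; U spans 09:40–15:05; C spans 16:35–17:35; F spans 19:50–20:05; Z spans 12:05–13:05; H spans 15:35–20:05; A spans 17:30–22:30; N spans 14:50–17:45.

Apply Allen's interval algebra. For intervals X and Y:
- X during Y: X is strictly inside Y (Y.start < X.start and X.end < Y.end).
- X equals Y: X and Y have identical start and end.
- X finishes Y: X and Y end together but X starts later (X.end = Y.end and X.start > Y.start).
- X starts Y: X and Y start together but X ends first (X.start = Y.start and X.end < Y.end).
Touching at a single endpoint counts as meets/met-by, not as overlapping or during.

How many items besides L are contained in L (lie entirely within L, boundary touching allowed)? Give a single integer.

4

Target L = [06:40, 14:15].
A [17:30, 22:30] → after → no.
B [07:30, 13:15] → during → counts.
C [16:35, 17:35] → after → no.
D [08:25, 08:40] → during → counts.
F [19:50, 20:05] → after → no.
H [15:35, 20:05] → after → no.
J [15:35, 18:25] → after → no.
K [18:35, 22:10] → after → no.
N [14:50, 17:45] → after → no.
Q [12:00, 13:55] → during → counts.
U [09:40, 15:05] → overlapped-by → no.
W [14:00, 16:45] → overlapped-by → no.
Z [12:05, 13:05] → during → counts.
Total: 4.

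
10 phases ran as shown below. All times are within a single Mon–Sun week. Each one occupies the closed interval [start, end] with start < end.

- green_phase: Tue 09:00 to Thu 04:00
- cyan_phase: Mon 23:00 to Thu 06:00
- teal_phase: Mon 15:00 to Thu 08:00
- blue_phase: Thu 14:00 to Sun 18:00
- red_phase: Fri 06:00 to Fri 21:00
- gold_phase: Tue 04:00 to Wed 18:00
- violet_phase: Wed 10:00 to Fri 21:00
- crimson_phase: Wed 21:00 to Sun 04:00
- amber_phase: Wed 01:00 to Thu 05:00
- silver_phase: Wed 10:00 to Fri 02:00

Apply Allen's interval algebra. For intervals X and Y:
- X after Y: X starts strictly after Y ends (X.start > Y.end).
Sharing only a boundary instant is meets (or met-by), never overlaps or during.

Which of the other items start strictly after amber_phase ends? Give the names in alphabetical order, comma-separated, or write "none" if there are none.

Target amber_phase = [Wed 01:00, Thu 05:00].
blue_phase [Thu 14:00, Sun 18:00] → after → yes.
crimson_phase [Wed 21:00, Sun 04:00] → overlapped-by → no.
cyan_phase [Mon 23:00, Thu 06:00] → contains → no.
gold_phase [Tue 04:00, Wed 18:00] → overlaps → no.
green_phase [Tue 09:00, Thu 04:00] → overlaps → no.
red_phase [Fri 06:00, Fri 21:00] → after → yes.
silver_phase [Wed 10:00, Fri 02:00] → overlapped-by → no.
teal_phase [Mon 15:00, Thu 08:00] → contains → no.
violet_phase [Wed 10:00, Fri 21:00] → overlapped-by → no.
Result: blue_phase, red_phase.

blue_phase, red_phase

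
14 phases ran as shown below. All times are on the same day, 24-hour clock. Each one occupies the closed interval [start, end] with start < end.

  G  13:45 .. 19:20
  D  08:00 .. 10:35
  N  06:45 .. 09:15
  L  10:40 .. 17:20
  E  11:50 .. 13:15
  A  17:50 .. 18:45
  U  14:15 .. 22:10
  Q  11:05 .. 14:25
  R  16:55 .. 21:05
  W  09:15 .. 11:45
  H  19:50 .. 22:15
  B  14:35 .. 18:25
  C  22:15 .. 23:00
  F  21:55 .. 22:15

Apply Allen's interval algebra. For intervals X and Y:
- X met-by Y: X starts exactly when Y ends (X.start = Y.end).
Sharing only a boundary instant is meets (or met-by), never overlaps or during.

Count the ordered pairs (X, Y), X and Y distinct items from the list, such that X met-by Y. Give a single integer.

3

Checking all 182 ordered pairs for relation 'met-by'; matching pairs in alphabetical order:
(C, F): C met-by F ✓
(C, H): C met-by H ✓
(W, N): W met-by N ✓
Count: 3.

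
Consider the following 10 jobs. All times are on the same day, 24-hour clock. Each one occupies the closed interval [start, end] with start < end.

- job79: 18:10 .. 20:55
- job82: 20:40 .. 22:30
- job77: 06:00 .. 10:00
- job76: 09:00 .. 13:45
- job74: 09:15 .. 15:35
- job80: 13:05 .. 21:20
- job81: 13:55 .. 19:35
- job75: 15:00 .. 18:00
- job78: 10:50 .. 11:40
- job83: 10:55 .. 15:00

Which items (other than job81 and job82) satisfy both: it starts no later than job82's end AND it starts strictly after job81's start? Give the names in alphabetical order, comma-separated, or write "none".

job75, job79

Conditions: its start is no later than job82's end (X.start <= 22:30) AND its start is strictly after job81's start (X.start > 13:55).
job74: start 09:15 <= 22:30? ✓; start 09:15 > 13:55? ✗ → no.
job75: start 15:00 <= 22:30? ✓; start 15:00 > 13:55? ✓ → yes.
job76: start 09:00 <= 22:30? ✓; start 09:00 > 13:55? ✗ → no.
job77: start 06:00 <= 22:30? ✓; start 06:00 > 13:55? ✗ → no.
job78: start 10:50 <= 22:30? ✓; start 10:50 > 13:55? ✗ → no.
job79: start 18:10 <= 22:30? ✓; start 18:10 > 13:55? ✓ → yes.
job80: start 13:05 <= 22:30? ✓; start 13:05 > 13:55? ✗ → no.
job83: start 10:55 <= 22:30? ✓; start 10:55 > 13:55? ✗ → no.
Result: job75, job79.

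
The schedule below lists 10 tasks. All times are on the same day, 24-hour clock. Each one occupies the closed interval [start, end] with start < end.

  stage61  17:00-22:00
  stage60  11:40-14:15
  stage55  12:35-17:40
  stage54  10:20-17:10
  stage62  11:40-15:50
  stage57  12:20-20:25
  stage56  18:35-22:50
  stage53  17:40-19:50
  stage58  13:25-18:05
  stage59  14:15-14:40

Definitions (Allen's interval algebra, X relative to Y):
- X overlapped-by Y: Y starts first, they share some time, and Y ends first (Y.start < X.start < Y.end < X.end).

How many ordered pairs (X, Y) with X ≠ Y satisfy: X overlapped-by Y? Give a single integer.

Checking all 90 ordered pairs for relation 'overlapped-by'; matching pairs in alphabetical order:
(stage53, stage58): stage53 overlapped-by stage58 ✓
(stage55, stage54): stage55 overlapped-by stage54 ✓
(stage55, stage60): stage55 overlapped-by stage60 ✓
(stage55, stage62): stage55 overlapped-by stage62 ✓
(stage56, stage53): stage56 overlapped-by stage53 ✓
(stage56, stage57): stage56 overlapped-by stage57 ✓
(stage56, stage61): stage56 overlapped-by stage61 ✓
(stage57, stage54): stage57 overlapped-by stage54 ✓
(stage57, stage60): stage57 overlapped-by stage60 ✓
(stage57, stage62): stage57 overlapped-by stage62 ✓
(stage58, stage54): stage58 overlapped-by stage54 ✓
(stage58, stage55): stage58 overlapped-by stage55 ✓
(stage58, stage60): stage58 overlapped-by stage60 ✓
(stage58, stage62): stage58 overlapped-by stage62 ✓
(stage61, stage54): stage61 overlapped-by stage54 ✓
(stage61, stage55): stage61 overlapped-by stage55 ✓
(stage61, stage57): stage61 overlapped-by stage57 ✓
(stage61, stage58): stage61 overlapped-by stage58 ✓
Count: 18.

18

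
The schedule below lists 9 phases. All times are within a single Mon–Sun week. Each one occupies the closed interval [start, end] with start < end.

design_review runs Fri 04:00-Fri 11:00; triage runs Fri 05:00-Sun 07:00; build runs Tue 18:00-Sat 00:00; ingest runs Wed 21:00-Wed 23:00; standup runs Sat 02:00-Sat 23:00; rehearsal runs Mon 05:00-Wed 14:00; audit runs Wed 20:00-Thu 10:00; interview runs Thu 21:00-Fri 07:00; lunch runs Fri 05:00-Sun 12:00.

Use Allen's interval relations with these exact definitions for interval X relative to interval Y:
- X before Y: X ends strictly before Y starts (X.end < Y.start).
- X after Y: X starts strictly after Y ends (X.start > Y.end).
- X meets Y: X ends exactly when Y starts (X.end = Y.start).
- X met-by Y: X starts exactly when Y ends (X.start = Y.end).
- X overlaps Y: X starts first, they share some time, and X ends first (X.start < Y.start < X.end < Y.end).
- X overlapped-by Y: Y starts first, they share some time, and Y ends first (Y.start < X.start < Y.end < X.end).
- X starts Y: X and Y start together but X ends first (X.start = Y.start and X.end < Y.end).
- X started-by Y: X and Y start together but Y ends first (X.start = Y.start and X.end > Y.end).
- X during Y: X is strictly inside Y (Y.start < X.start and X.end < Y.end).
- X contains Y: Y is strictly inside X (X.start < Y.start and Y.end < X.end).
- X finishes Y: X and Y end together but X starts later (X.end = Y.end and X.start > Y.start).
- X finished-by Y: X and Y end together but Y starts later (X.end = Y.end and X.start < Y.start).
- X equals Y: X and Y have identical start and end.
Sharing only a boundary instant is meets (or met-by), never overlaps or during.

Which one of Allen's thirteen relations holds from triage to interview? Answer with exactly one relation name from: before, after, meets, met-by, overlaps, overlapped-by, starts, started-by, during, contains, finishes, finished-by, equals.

triage = [Fri 05:00, Sun 07:00]; interview = [Thu 21:00, Fri 07:00].
Compare endpoints: triage.start > interview.start, triage.start < interview.end, triage.end > interview.start, triage.end > interview.end.
That pattern is 'overlapped-by'.

overlapped-by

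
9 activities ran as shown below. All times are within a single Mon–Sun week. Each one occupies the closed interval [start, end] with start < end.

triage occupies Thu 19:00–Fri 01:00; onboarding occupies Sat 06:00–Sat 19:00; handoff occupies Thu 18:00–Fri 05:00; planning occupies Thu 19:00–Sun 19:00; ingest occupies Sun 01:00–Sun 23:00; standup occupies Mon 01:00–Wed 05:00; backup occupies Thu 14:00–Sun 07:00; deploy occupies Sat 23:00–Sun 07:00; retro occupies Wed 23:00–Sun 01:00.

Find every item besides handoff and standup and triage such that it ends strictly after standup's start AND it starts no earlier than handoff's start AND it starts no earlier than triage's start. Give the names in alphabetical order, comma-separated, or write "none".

deploy, ingest, onboarding, planning

Conditions: its end is strictly after standup's start (X.end > Mon 01:00) AND its start is no earlier than handoff's start (X.start >= Thu 18:00) AND its start is no earlier than triage's start (X.start >= Thu 19:00).
backup: end Sun 07:00 > Mon 01:00? ✓; start Thu 14:00 >= Thu 18:00? ✗; start Thu 14:00 >= Thu 19:00? ✗ → no.
deploy: end Sun 07:00 > Mon 01:00? ✓; start Sat 23:00 >= Thu 18:00? ✓; start Sat 23:00 >= Thu 19:00? ✓ → yes.
ingest: end Sun 23:00 > Mon 01:00? ✓; start Sun 01:00 >= Thu 18:00? ✓; start Sun 01:00 >= Thu 19:00? ✓ → yes.
onboarding: end Sat 19:00 > Mon 01:00? ✓; start Sat 06:00 >= Thu 18:00? ✓; start Sat 06:00 >= Thu 19:00? ✓ → yes.
planning: end Sun 19:00 > Mon 01:00? ✓; start Thu 19:00 >= Thu 18:00? ✓; start Thu 19:00 >= Thu 19:00? ✓ → yes.
retro: end Sun 01:00 > Mon 01:00? ✓; start Wed 23:00 >= Thu 18:00? ✗; start Wed 23:00 >= Thu 19:00? ✗ → no.
Result: deploy, ingest, onboarding, planning.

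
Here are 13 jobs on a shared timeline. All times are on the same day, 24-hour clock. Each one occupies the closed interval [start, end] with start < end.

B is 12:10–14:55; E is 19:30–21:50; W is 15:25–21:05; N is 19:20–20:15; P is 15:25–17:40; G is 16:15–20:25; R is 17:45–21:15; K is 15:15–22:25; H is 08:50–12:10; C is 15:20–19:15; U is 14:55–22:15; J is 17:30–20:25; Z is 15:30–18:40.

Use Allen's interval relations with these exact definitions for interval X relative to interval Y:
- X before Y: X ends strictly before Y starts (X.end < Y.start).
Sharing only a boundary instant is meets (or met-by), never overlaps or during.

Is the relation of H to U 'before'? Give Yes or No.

Yes

H = [08:50, 12:10], U = [14:55, 22:15].
Actual relation of H to U: before.
Asked whether 'before' holds → Yes.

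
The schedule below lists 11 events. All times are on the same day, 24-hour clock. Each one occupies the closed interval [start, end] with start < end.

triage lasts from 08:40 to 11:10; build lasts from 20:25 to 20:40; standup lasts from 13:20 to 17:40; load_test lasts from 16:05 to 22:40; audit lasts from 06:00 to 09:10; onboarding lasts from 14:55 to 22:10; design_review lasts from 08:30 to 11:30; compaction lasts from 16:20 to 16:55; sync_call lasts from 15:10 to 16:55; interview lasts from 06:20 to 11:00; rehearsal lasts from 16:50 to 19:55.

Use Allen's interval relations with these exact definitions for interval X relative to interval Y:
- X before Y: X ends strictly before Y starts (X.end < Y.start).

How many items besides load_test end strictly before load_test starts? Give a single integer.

Target load_test = [16:05, 22:40].
audit [06:00, 09:10] → before → counts.
build [20:25, 20:40] → during → no.
compaction [16:20, 16:55] → during → no.
design_review [08:30, 11:30] → before → counts.
interview [06:20, 11:00] → before → counts.
onboarding [14:55, 22:10] → overlaps → no.
rehearsal [16:50, 19:55] → during → no.
standup [13:20, 17:40] → overlaps → no.
sync_call [15:10, 16:55] → overlaps → no.
triage [08:40, 11:10] → before → counts.
Total: 4.

4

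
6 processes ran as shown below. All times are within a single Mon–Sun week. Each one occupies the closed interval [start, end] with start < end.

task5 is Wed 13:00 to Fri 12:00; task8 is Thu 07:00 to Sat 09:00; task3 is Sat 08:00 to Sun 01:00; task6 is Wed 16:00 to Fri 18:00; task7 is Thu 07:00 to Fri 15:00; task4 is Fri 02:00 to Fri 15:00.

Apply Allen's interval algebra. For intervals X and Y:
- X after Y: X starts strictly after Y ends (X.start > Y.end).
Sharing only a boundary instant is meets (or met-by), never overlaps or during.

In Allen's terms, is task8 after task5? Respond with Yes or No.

No

task8 = [Thu 07:00, Sat 09:00], task5 = [Wed 13:00, Fri 12:00].
Actual relation of task8 to task5: overlapped-by.
Asked whether 'after' holds → No.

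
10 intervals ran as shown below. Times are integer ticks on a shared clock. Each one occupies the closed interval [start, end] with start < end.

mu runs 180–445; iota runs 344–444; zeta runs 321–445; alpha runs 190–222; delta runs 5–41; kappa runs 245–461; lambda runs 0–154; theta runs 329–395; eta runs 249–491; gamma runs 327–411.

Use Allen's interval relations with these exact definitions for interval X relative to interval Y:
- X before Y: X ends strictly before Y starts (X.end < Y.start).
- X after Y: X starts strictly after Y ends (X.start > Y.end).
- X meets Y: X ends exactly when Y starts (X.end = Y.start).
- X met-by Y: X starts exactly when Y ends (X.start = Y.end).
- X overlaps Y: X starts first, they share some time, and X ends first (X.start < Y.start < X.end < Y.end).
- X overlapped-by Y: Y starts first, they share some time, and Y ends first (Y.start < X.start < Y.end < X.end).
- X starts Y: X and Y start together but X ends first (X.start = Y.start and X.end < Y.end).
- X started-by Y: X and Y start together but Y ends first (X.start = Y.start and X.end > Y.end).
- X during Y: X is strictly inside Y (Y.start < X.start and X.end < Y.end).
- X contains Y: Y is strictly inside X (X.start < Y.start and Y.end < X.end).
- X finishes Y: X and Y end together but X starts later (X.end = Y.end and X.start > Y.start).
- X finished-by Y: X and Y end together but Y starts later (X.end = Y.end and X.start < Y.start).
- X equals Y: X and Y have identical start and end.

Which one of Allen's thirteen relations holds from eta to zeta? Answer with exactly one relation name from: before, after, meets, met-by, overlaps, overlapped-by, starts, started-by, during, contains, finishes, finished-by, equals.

contains

eta = [249, 491]; zeta = [321, 445].
Compare endpoints: eta.start < zeta.start, eta.start < zeta.end, eta.end > zeta.start, eta.end > zeta.end.
That pattern is 'contains'.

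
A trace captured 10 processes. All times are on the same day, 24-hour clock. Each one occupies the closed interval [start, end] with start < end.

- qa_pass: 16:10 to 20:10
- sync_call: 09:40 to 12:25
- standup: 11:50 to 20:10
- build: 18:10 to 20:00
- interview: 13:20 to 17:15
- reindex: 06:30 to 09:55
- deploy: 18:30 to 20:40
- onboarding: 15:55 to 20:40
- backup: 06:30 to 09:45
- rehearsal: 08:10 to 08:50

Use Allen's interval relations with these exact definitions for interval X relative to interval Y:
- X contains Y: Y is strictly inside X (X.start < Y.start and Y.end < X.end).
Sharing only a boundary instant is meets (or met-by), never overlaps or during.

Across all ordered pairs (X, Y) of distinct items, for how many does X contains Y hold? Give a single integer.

7

Checking all 90 ordered pairs for relation 'contains'; matching pairs in alphabetical order:
(backup, rehearsal): backup contains rehearsal ✓
(onboarding, build): onboarding contains build ✓
(onboarding, qa_pass): onboarding contains qa_pass ✓
(qa_pass, build): qa_pass contains build ✓
(reindex, rehearsal): reindex contains rehearsal ✓
(standup, build): standup contains build ✓
(standup, interview): standup contains interview ✓
Count: 7.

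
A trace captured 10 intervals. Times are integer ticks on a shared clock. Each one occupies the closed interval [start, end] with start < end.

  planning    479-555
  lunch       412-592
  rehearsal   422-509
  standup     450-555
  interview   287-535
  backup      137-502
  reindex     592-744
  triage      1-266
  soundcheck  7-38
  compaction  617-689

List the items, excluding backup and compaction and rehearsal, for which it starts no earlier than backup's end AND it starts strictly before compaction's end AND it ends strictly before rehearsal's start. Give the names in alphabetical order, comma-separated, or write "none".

none

Conditions: its start is no earlier than backup's end (X.start >= 502) AND its start is strictly before compaction's end (X.start < 689) AND its end is strictly before rehearsal's start (X.end < 422).
interview: start 287 >= 502? ✗; start 287 < 689? ✓; end 535 < 422? ✗ → no.
lunch: start 412 >= 502? ✗; start 412 < 689? ✓; end 592 < 422? ✗ → no.
planning: start 479 >= 502? ✗; start 479 < 689? ✓; end 555 < 422? ✗ → no.
reindex: start 592 >= 502? ✓; start 592 < 689? ✓; end 744 < 422? ✗ → no.
soundcheck: start 7 >= 502? ✗; start 7 < 689? ✓; end 38 < 422? ✓ → no.
standup: start 450 >= 502? ✗; start 450 < 689? ✓; end 555 < 422? ✗ → no.
triage: start 1 >= 502? ✗; start 1 < 689? ✓; end 266 < 422? ✓ → no.
Result: none.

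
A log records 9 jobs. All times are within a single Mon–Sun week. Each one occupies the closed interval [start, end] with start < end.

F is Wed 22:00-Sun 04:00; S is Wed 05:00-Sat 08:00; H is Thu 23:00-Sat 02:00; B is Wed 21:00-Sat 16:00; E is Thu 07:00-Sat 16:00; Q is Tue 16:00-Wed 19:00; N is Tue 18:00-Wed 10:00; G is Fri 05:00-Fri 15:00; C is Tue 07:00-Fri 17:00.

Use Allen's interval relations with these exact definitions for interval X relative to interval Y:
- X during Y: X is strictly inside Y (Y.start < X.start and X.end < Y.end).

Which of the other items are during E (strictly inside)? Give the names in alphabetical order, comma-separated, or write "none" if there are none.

Target E = [Thu 07:00, Sat 16:00].
B [Wed 21:00, Sat 16:00] → finished-by → no.
C [Tue 07:00, Fri 17:00] → overlaps → no.
F [Wed 22:00, Sun 04:00] → contains → no.
G [Fri 05:00, Fri 15:00] → during → yes.
H [Thu 23:00, Sat 02:00] → during → yes.
N [Tue 18:00, Wed 10:00] → before → no.
Q [Tue 16:00, Wed 19:00] → before → no.
S [Wed 05:00, Sat 08:00] → overlaps → no.
Result: G, H.

G, H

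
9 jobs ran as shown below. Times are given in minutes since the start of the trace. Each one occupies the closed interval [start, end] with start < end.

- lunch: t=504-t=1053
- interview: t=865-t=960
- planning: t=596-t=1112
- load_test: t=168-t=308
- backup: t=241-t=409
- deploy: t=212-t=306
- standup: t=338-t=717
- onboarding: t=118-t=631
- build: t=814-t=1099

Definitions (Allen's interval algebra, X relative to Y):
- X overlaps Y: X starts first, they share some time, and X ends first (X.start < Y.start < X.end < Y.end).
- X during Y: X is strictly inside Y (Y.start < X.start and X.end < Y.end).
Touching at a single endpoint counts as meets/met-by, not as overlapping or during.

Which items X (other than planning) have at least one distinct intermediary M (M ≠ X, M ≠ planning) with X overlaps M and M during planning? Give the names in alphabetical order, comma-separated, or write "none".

lunch

Target planning = [t=596, t=1112].
Intermediaries M with M during planning: build, interview.
Via build — items with X overlaps build: lunch.
Via interview — items with X overlaps interview: none.
Union: lunch.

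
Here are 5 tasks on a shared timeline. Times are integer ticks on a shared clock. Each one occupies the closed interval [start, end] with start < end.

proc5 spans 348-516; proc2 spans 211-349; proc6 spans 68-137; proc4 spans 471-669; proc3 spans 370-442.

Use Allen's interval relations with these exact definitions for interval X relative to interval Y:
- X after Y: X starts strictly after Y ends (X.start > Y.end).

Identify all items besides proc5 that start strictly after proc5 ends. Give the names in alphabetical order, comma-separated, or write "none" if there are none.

Target proc5 = [348, 516].
proc2 [211, 349] → overlaps → no.
proc3 [370, 442] → during → no.
proc4 [471, 669] → overlapped-by → no.
proc6 [68, 137] → before → no.
Result: none.

none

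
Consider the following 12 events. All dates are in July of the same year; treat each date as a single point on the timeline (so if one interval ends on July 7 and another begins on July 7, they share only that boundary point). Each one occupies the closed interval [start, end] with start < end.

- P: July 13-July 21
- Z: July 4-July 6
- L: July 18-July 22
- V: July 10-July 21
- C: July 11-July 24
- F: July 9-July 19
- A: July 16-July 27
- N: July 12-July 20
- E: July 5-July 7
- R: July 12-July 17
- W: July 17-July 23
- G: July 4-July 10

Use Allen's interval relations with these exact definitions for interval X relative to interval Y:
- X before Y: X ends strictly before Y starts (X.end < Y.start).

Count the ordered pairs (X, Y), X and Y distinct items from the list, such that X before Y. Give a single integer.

26

Checking all 132 ordered pairs for relation 'before'; matching pairs in alphabetical order:
(E, A): E before A ✓
(E, C): E before C ✓
(E, F): E before F ✓
(E, L): E before L ✓
(E, N): E before N ✓
(E, P): E before P ✓
(E, R): E before R ✓
(E, V): E before V ✓
(E, W): E before W ✓
(G, A): G before A ✓
(G, C): G before C ✓
(G, L): G before L ✓
(G, N): G before N ✓
(G, P): G before P ✓
(G, R): G before R ✓
(G, W): G before W ✓
(R, L): R before L ✓
(Z, A): Z before A ✓
(Z, C): Z before C ✓
(Z, F): Z before F ✓
(Z, L): Z before L ✓
(Z, N): Z before N ✓
(Z, P): Z before P ✓
(Z, R): Z before R ✓
... plus 2 further pairs not listed.
Count: 26.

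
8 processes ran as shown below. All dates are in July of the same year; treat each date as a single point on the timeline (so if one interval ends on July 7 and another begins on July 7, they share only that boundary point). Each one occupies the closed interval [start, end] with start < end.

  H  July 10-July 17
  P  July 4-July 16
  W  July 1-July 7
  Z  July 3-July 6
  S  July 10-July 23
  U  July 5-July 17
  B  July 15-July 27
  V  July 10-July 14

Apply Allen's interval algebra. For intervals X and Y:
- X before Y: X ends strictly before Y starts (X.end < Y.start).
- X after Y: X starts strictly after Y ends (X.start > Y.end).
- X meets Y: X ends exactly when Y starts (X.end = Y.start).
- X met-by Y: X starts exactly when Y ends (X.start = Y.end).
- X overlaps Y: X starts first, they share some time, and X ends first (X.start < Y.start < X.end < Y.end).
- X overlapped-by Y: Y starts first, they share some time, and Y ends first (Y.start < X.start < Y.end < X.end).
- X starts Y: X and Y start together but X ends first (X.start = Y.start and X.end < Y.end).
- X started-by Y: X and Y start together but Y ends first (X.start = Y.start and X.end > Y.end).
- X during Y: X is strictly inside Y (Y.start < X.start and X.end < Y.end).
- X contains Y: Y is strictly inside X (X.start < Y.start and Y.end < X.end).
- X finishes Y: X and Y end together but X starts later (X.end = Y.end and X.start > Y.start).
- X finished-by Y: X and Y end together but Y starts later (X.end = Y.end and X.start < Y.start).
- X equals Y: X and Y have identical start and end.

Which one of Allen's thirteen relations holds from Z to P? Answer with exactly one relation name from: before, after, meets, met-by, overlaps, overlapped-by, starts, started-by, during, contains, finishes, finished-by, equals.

overlaps

Z = [July 3, July 6]; P = [July 4, July 16].
Compare endpoints: Z.start < P.start, Z.start < P.end, Z.end > P.start, Z.end < P.end.
That pattern is 'overlaps'.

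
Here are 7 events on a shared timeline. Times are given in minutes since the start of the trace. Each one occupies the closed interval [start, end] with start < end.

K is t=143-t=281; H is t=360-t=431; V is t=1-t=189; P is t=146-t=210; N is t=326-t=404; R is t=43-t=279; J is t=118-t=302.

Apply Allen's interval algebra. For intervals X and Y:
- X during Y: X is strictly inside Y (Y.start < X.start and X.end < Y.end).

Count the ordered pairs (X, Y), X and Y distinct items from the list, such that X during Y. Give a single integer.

4

Checking all 42 ordered pairs for relation 'during'; matching pairs in alphabetical order:
(K, J): K during J ✓
(P, J): P during J ✓
(P, K): P during K ✓
(P, R): P during R ✓
Count: 4.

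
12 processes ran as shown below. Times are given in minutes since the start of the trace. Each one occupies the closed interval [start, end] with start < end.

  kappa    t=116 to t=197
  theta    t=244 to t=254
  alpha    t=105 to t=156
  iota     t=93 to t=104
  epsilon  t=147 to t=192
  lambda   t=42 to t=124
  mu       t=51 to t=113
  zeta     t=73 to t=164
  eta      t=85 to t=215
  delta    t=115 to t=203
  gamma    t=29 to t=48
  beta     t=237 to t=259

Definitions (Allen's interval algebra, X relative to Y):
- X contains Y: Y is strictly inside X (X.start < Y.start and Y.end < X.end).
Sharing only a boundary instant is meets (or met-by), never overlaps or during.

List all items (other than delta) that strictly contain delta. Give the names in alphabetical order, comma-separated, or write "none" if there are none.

Target delta = [t=115, t=203].
alpha [t=105, t=156] → overlaps → no.
beta [t=237, t=259] → after → no.
epsilon [t=147, t=192] → during → no.
eta [t=85, t=215] → contains → yes.
gamma [t=29, t=48] → before → no.
iota [t=93, t=104] → before → no.
kappa [t=116, t=197] → during → no.
lambda [t=42, t=124] → overlaps → no.
mu [t=51, t=113] → before → no.
theta [t=244, t=254] → after → no.
zeta [t=73, t=164] → overlaps → no.
Result: eta.

eta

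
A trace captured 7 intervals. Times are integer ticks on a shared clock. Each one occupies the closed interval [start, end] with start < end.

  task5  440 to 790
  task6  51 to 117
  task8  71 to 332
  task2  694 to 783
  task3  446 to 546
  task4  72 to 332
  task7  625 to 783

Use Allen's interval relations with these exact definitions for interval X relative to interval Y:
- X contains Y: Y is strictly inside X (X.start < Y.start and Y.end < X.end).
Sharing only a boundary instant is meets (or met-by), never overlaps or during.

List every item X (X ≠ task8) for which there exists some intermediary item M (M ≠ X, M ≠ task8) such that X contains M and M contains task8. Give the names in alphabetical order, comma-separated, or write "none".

Target task8 = [71, 332].
Intermediaries M with M contains task8: none.
Union: none.

none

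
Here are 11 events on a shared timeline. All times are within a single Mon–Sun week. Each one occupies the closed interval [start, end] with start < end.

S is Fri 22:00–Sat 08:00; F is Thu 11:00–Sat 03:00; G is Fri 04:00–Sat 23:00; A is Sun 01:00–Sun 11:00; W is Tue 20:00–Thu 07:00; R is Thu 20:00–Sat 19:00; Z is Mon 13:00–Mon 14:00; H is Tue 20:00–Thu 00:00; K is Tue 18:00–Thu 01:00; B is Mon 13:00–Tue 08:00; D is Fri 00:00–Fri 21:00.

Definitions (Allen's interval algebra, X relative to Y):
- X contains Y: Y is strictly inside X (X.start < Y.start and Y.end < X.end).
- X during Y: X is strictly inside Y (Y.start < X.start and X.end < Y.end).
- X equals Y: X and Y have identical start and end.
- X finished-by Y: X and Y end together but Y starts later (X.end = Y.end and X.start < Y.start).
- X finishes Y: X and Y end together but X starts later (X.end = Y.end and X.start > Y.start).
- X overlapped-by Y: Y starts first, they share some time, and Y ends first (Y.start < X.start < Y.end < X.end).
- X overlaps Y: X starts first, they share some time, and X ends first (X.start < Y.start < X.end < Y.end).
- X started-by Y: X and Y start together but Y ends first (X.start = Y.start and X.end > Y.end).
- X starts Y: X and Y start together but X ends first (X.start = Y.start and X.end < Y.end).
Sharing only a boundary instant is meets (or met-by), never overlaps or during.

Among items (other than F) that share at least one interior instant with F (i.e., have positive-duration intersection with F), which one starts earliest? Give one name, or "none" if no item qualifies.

Target F = [Thu 11:00, Sat 03:00].
A [Sun 01:00, Sun 11:00] → after → excluded.
B [Mon 13:00, Tue 08:00] → before → excluded.
D [Fri 00:00, Fri 21:00] → during → candidate.
G [Fri 04:00, Sat 23:00] → overlapped-by → candidate.
H [Tue 20:00, Thu 00:00] → before → excluded.
K [Tue 18:00, Thu 01:00] → before → excluded.
R [Thu 20:00, Sat 19:00] → overlapped-by → candidate.
S [Fri 22:00, Sat 08:00] → overlapped-by → candidate.
W [Tue 20:00, Thu 07:00] → before → excluded.
Z [Mon 13:00, Mon 14:00] → before → excluded.
Among candidates, earliest start is Thu 20:00 → R.

R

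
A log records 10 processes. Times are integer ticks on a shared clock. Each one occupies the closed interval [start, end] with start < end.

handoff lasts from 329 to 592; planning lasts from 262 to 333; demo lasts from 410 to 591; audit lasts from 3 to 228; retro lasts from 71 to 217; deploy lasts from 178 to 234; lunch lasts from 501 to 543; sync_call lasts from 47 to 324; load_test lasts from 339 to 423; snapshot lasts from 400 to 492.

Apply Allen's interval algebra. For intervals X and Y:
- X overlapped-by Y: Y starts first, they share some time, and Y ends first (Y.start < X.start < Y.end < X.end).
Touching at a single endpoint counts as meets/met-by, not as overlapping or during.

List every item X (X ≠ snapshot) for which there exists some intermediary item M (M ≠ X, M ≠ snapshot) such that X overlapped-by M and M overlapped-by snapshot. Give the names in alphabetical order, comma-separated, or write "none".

none

Target snapshot = [400, 492].
Intermediaries M with M overlapped-by snapshot: demo.
Via demo — items with X overlapped-by demo: none.
Union: none.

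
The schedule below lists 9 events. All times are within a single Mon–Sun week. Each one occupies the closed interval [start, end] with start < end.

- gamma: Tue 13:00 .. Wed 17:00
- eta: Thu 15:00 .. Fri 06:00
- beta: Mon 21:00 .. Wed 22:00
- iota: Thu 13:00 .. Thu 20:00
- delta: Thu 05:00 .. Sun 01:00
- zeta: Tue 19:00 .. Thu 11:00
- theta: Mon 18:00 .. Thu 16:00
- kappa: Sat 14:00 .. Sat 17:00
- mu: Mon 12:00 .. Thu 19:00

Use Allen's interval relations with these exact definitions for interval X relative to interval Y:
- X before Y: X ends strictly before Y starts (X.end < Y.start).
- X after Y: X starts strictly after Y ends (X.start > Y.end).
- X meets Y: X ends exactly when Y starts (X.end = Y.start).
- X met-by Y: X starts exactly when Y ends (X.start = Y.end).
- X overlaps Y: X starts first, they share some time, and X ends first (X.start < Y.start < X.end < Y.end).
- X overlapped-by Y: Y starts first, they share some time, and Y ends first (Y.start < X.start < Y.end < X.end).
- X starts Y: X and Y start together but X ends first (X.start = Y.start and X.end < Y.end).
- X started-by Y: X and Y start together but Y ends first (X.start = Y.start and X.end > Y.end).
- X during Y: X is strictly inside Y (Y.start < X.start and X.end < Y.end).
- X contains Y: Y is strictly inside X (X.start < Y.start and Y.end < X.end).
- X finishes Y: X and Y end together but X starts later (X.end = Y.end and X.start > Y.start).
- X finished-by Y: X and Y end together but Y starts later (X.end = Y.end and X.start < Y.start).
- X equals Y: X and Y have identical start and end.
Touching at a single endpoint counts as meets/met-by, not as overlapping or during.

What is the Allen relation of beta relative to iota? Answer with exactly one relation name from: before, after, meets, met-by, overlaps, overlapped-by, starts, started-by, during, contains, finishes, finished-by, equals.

beta = [Mon 21:00, Wed 22:00]; iota = [Thu 13:00, Thu 20:00].
Compare endpoints: beta.start < iota.start, beta.start < iota.end, beta.end < iota.start, beta.end < iota.end.
That pattern is 'before'.

before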